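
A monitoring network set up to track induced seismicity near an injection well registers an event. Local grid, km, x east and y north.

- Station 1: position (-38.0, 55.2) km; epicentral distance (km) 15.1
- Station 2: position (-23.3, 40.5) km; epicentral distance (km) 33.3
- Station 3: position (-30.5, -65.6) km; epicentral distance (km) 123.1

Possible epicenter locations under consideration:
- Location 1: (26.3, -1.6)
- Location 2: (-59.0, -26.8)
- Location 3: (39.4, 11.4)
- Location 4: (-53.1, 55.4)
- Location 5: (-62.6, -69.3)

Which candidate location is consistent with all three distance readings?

Location 4

For each candidate, compare |candidate − station| to the reported distance:
Location 1: residuals Station 1 70.7, Station 2 31.8, Station 3 37.5 → max 70.7 km
Location 2: residuals Station 1 69.5, Station 2 42.9, Station 3 75.0 → max 75.0 km
Location 3: residuals Station 1 73.8, Station 2 35.8, Station 3 19.1 → max 73.8 km
Location 4: residuals Station 1 0.0, Station 2 0.0, Station 3 0.0 → max 0.0 km
Location 5: residuals Station 1 111.8, Station 2 83.3, Station 3 90.8 → max 111.8 km
Only Location 4 has all residuals ≈ 0.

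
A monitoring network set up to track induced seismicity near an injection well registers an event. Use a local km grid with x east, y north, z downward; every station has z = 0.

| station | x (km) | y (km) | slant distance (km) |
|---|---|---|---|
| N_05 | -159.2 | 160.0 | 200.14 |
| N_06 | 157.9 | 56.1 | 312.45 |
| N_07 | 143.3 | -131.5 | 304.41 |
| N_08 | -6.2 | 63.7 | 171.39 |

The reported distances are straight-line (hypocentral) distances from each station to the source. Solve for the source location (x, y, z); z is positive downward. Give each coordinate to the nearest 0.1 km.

Each station gives a sphere (x−x_i)² + (y−y_i)² + z² = d_i² (stations at z=0).
Subtracting the N_05 sphere from N_06 and N_07: z² cancels, leaving linear equations in x and y:
634.2 x − 207.8 y = -80434.00
605.0 x − 583.0 y = -65726.93
Solving: x ≈ -136.198, y ≈ -28.598 km (keep extra digits for the depth step; rounded: -136.2, -28.6).
Then from the N_05 sphere: z² = 200.14² − (x + 159.2)² − (y − 160.0)² with x = -136.198, y = -28.598, so z ≈ 62.910 ≈ 62.9 km.

(-136.2, -28.6, 62.9)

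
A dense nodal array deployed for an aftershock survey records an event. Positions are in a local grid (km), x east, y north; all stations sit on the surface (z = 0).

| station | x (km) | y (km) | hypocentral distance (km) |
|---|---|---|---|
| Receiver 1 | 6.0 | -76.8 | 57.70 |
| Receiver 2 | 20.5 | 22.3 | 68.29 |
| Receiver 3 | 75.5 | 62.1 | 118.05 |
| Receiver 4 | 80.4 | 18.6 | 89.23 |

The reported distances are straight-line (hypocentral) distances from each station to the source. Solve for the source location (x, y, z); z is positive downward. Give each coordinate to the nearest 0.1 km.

(19.5, -34.9, 37.3)

Each station gives a sphere (x−x_i)² + (y−y_i)² + z² = d_i² (stations at z=0).
Subtracting the Receiver 1 sphere from Receiver 2 and Receiver 3: z² cancels, leaving linear equations in x and y:
29.0 x + 198.2 y = -6350.93
139.0 x + 277.8 y = -6984.09
Solving: x ≈ 19.496, y ≈ -34.896 km (keep extra digits for the depth step; rounded: 19.5, -34.9).
Then from the Receiver 1 sphere: z² = 57.70² − (x − 6.0)² − (y + 76.8)² with x = 19.496, y = -34.896, so z ≈ 37.299 ≈ 37.3 km.
Check against Receiver 4 (with the unrounded solution): distance 89.23 ≈ 89.23 km. ✓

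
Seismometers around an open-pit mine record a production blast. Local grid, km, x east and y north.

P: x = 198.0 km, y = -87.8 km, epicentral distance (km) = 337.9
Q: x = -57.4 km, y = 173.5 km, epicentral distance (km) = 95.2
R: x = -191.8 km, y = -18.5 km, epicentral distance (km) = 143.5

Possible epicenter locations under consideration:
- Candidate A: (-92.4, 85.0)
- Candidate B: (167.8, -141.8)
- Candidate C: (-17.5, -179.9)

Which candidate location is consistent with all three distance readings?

For each candidate, compare |candidate − station| to the reported distance:
Candidate A: residuals P 0.0, Q 0.0, R 0.0 → max 0.0 km
Candidate B: residuals P 276.0, Q 292.3, R 236.7 → max 292.3 km
Candidate C: residuals P 103.5, Q 260.4, R 94.1 → max 260.4 km
Only Candidate A has all residuals ≈ 0.

Candidate A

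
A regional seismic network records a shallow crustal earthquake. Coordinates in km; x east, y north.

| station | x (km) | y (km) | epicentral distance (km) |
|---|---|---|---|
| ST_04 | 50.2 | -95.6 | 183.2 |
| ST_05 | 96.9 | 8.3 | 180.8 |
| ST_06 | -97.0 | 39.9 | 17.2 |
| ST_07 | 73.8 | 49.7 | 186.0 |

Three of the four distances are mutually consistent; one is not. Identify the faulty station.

ST_07

Solve using three stations at a time. Using ST_04, ST_05, ST_06 (subtract circle equations pairwise → linear system) gives (x, y) ≈ (-82.5, 30.7).
Distances from that point to each station vs reported:
  ST_04: calculated 183.2 vs reported 183.2 → residual 0.0 km
  ST_05: calculated 180.8 vs reported 180.8 → residual 0.0 km
  ST_06: calculated 17.2 vs reported 17.2 → residual 0.0 km
  ST_07: calculated 157.5 vs reported 186.0 → residual 28.5 km
ST_04, ST_05, ST_06 are mutually consistent (residuals ≈ 0); ST_07 is off by 28.5 km.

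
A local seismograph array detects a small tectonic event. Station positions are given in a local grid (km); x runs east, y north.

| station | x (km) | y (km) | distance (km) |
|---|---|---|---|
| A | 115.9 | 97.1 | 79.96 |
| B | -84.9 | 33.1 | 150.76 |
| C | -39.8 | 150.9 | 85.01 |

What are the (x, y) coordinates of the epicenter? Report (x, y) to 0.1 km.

Circle about each station: (x − 115.9)² + (y − 97.1)² = 79.96²; (x + 84.9)² + (y − 33.1)² = 150.76²; (x + 39.8)² + (y − 150.9)² = 85.01².
Subtracting pairs of circle equations eliminates x²+y² and gives linear equations (the radical axes):
-401.6 x − 128.0 y = -30892.58
-311.4 x + 107.6 y = 660.53
Solving the 2×2 system: x ≈ 39.0, y ≈ 119.0 km.
Check against A (with the unrounded x, y): √((x − 115.9)²+(y − 97.1)²) = 79.96 ≈ 79.96 km. ✓

(39.0, 119.0)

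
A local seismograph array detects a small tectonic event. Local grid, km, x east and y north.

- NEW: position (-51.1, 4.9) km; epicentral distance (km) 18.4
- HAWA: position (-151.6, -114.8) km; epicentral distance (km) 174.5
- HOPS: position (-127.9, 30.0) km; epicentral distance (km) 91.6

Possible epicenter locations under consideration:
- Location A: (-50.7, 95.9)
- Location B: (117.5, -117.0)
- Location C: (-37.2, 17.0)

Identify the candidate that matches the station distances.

Location C

For each candidate, compare |candidate − station| to the reported distance:
Location A: residuals NEW 72.6, HAWA 59.1, HOPS 9.9 → max 72.6 km
Location B: residuals NEW 189.7, HAWA 94.6, HOPS 194.5 → max 194.5 km
Location C: residuals NEW 0.0, HAWA 0.0, HOPS 0.0 → max 0.0 km
Only Location C has all residuals ≈ 0.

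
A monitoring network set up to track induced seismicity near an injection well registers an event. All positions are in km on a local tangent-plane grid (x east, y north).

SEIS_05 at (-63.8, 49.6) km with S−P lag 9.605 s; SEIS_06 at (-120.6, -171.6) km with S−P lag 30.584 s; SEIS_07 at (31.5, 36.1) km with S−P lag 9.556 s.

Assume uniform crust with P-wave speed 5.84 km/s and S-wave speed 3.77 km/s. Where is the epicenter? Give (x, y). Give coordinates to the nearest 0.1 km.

Distance from S−P lag: d = Δt · v_P v_S / (v_P − v_S) = Δt · (5.84·3.77)/(5.84−3.77) ≈ 10.6361·Δt.
So d_SEIS_05 = 102.16, d_SEIS_06 = 325.30, d_SEIS_07 = 101.64 km.
Circle about each station: (x + 63.8)² + (y − 49.6)² = 102.16²; (x + 120.6)² + (y + 171.6)² = 325.30²; (x − 31.5)² + (y − 36.1)² = 101.64².
Subtracting the SEIS_05 equation from the SEIS_06 and SEIS_07 equations removes the quadratic terms:
-113.6 x − 442.4 y = -57923.10
190.6 x − 27.0 y = -4129.16
Solving the 2×2 system: x ≈ -3.0, y ≈ 131.7 km.
Check against SEIS_05 (with the unrounded x, y): √((x + 63.8)²+(y − 49.6)²) = 102.16 ≈ 102.16 km. ✓

(-3.0, 131.7)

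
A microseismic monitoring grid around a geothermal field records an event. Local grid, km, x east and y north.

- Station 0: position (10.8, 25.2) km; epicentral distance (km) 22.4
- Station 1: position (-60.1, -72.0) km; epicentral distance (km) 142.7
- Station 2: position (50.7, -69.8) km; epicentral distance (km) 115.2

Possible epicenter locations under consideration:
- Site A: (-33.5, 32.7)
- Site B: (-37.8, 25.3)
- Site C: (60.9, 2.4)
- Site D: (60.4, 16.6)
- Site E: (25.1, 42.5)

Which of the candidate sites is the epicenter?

For each candidate, compare |candidate − station| to the reported distance:
Site A: residuals Station 0 22.5, Station 1 34.7, Station 2 17.4 → max 34.7 km
Site B: residuals Station 0 26.2, Station 1 42.9, Station 2 14.7 → max 42.9 km
Site C: residuals Station 0 32.6, Station 1 0.7, Station 2 42.3 → max 42.3 km
Site D: residuals Station 0 27.9, Station 1 6.9, Station 2 28.3 → max 28.3 km
Site E: residuals Station 0 0.0, Station 1 0.0, Station 2 0.0 → max 0.0 km
Only Site E has all residuals ≈ 0.

Site E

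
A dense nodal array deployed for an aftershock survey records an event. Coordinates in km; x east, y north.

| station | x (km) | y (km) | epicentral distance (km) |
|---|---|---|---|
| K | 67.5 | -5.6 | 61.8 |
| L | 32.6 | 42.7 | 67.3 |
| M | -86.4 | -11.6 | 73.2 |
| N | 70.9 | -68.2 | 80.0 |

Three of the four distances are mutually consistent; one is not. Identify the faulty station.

M

Solve using three stations at a time. Using K, L, N (subtract circle equations pairwise → linear system) gives (x, y) ≈ (7.4, -19.6).
Distances from that point to each station vs reported:
  K: calculated 61.8 vs reported 61.8 → residual 0.0 km
  L: calculated 67.3 vs reported 67.3 → residual 0.0 km
  M: calculated 94.1 vs reported 73.2 → residual 20.9 km
  N: calculated 80.0 vs reported 80.0 → residual 0.0 km
K, L, N are mutually consistent (residuals ≈ 0); M is off by 20.9 km.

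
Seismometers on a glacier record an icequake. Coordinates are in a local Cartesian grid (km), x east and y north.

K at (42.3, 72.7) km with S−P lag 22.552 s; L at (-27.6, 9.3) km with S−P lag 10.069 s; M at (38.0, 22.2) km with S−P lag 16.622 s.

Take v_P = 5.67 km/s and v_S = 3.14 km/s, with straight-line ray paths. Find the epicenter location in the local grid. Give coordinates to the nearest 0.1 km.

Distance from S−P lag: d = Δt · v_P v_S / (v_P − v_S) = Δt · (5.67·3.14)/(5.67−3.14) ≈ 7.0371·Δt.
So d_K = 158.70, d_L = 70.86, d_M = 116.97 km.
Circle about each station: (x − 42.3)² + (y − 72.7)² = 158.70²; (x + 27.6)² + (y − 9.3)² = 70.86²; (x − 38.0)² + (y − 22.2)² = 116.97².
Subtracting the K equation from the L and M equations removes the quadratic terms:
-139.8 x − 126.8 y = 13938.22
-8.6 x − 101.0 y = 6365.97
Solving the 2×2 system: x ≈ -46.1, y ≈ -59.1 km.

x ≈ -46.1 km, y ≈ -59.1 km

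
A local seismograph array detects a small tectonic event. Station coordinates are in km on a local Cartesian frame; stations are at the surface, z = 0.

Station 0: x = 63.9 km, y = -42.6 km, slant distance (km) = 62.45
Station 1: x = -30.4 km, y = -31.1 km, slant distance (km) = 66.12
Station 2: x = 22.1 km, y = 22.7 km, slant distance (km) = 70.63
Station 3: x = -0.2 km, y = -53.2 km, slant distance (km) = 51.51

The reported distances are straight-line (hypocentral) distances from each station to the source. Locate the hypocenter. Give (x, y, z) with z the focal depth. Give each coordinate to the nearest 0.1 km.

x ≈ 19.7 km, y ≈ -33.2 km, depth ≈ 43.1 km

Each station gives a sphere (x−x_i)² + (y−y_i)² + z² = d_i² (stations at z=0).
Subtracting the Station 0 sphere from Station 1 and Station 2: z² cancels, leaving linear equations in x and y:
-188.6 x + 23.0 y = -4478.45
-83.6 x + 130.6 y = -5982.86
Solving: x ≈ 19.697, y ≈ -33.202 km (keep extra digits for the depth step; rounded: 19.7, -33.2).
Then from the Station 0 sphere: z² = 62.45² − (x − 63.9)² − (y + 42.6)² with x = 19.697, y = -33.202, so z ≈ 43.102 ≈ 43.1 km.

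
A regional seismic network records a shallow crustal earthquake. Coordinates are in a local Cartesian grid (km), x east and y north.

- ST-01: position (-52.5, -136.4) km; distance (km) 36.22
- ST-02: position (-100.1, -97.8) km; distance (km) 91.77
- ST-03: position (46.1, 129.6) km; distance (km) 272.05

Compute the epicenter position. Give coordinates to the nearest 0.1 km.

Circle about each station: (x + 52.5)² + (y + 136.4)² = 36.22²; (x + 100.1)² + (y + 97.8)² = 91.77²; (x − 46.1)² + (y − 129.6)² = 272.05².
Subtracting the ST-01 equation from the ST-02 and ST-03 equations removes the quadratic terms:
-95.2 x + 77.2 y = -8886.20
197.2 x + 532.0 y = -75139.15
Solving the 2×2 system: x ≈ -16.3, y ≈ -135.2 km.

x ≈ -16.3 km, y ≈ -135.2 km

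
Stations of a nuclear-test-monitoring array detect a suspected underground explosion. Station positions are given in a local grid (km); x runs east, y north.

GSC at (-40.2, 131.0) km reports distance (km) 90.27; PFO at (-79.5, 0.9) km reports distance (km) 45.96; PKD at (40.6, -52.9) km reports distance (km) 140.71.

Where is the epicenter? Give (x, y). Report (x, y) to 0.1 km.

Circle about each station: (x + 40.2)² + (y − 131.0)² = 90.27²; (x + 79.5)² + (y − 0.9)² = 45.96²; (x − 40.6)² + (y + 52.9)² = 140.71².
Subtracting the GSC equation from the PFO and PKD equations removes the quadratic terms:
-78.6 x − 260.2 y = -6419.63
161.6 x − 367.8 y = -25980.90
Solving the 2×2 system: x ≈ -62.0, y ≈ 43.4 km.

x ≈ -62.0 km, y ≈ 43.4 km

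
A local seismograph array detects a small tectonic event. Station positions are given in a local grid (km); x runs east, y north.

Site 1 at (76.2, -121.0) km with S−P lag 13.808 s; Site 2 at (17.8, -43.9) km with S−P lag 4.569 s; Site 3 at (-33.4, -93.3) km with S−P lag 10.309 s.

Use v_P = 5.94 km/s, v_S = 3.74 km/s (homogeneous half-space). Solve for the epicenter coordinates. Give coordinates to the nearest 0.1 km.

Distance from S−P lag: d = Δt · v_P v_S / (v_P − v_S) = Δt · (5.94·3.74)/(5.94−3.74) ≈ 10.0980·Δt.
So d_Site 1 = 139.43, d_Site 2 = 46.14, d_Site 3 = 104.10 km.
Circle about each station: (x − 76.2)² + (y + 121.0)² = 139.43²; (x − 17.8)² + (y + 43.9)² = 46.14²; (x + 33.4)² + (y + 93.3)² = 104.10².
Subtracting pairs of circle equations eliminates x²+y² and gives linear equations (the radical axes):
-116.8 x + 154.2 y = -891.56
-219.2 x + 55.4 y = -2023.08
Solving the 2×2 system: x ≈ 9.6, y ≈ 1.5 km.

(9.6, 1.5)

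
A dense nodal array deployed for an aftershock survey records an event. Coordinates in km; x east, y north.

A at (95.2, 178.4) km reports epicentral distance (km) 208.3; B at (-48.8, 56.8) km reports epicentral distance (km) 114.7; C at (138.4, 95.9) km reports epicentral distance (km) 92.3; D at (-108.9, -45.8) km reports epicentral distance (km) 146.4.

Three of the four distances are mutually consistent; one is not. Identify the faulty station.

C

Solve using three stations at a time. Using A, B, D (subtract circle equations pairwise → linear system) gives (x, y) ≈ (35.3, -21.0).
Distances from that point to each station vs reported:
  A: calculated 208.2 vs reported 208.3 → residual 0.1 km
  B: calculated 114.6 vs reported 114.7 → residual 0.1 km
  C: calculated 155.9 vs reported 92.3 → residual 63.6 km
  D: calculated 146.3 vs reported 146.4 → residual 0.1 km
A, B, D are mutually consistent (residuals ≈ 0); C is off by 63.6 km.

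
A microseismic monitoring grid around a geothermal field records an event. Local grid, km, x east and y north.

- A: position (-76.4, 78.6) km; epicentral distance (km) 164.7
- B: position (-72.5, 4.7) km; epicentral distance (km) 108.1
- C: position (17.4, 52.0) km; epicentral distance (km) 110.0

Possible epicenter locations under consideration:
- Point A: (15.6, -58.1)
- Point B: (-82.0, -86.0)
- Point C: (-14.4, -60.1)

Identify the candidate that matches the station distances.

For each candidate, compare |candidate − station| to the reported distance:
Point A: residuals A 0.1, B 0.1, C 0.1 → max 0.1 km
Point B: residuals A 0.0, B 16.9, C 60.1 → max 60.1 km
Point C: residuals A 12.8, B 21.1, C 6.5 → max 21.1 km
Only Point A has all residuals ≈ 0.

Point A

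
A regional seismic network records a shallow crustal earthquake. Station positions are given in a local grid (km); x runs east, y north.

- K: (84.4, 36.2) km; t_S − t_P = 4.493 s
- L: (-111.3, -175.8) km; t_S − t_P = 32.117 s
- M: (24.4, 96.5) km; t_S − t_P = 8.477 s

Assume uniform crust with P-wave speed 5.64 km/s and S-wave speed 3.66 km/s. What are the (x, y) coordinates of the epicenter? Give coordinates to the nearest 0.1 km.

Distance from S−P lag: d = Δt · v_P v_S / (v_P − v_S) = Δt · (5.64·3.66)/(5.64−3.66) ≈ 10.4255·Δt.
So d_K = 46.84, d_L = 334.83, d_M = 88.38 km.
Circle about each station: (x − 84.4)² + (y − 36.2)² = 46.84²; (x + 111.3)² + (y + 175.8)² = 334.83²; (x − 24.4)² + (y − 96.5)² = 88.38².
Subtracting pairs of circle equations eliminates x²+y² and gives linear equations (the radical axes):
-391.4 x − 424.0 y = -75057.61
-120.0 x + 120.6 y = -4143.23
Solving the 2×2 system: x ≈ 110.2, y ≈ 75.3 km.

(110.2, 75.3)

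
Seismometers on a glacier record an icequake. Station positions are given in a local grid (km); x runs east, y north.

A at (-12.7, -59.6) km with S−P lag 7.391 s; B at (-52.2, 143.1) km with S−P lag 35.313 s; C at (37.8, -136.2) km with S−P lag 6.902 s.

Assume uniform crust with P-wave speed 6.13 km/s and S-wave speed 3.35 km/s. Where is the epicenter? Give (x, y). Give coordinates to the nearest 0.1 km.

Distance from S−P lag: d = Δt · v_P v_S / (v_P − v_S) = Δt · (6.13·3.35)/(6.13−3.35) ≈ 7.3869·Δt.
So d_A = 54.60, d_B = 260.85, d_C = 50.98 km.
Circle about each station: (x + 12.7)² + (y + 59.6)² = 54.60²; (x + 52.2)² + (y − 143.1)² = 260.85²; (x − 37.8)² + (y + 136.2)² = 50.98².
Subtracting pairs of circle equations eliminates x²+y² and gives linear equations (the radical axes):
-79.0 x + 405.4 y = -45572.56
101.0 x − 153.2 y = 16648.03
Solving the 2×2 system: x ≈ -8.1, y ≈ -114.0 km.
Check against A (with the unrounded x, y): √((x + 12.7)²+(y + 59.6)²) = 54.58 ≈ 54.60 km. ✓

-8.1 km east, -114.0 km north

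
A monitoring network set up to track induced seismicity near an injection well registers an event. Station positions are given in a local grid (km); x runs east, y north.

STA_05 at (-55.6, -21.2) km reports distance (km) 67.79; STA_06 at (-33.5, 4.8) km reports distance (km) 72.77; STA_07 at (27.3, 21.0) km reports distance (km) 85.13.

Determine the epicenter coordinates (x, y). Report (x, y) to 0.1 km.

0.2 km east, -59.7 km north

Circle about each station: (x + 55.6)² + (y + 21.2)² = 67.79²; (x + 33.5)² + (y − 4.8)² = 72.77²; (x − 27.3)² + (y − 21.0)² = 85.13².
Subtracting pairs of circle equations eliminates x²+y² and gives linear equations (the radical axes):
44.2 x + 52.0 y = -3095.50
165.8 x + 84.4 y = -5006.14
Solving the 2×2 system: x ≈ 0.2, y ≈ -59.7 km.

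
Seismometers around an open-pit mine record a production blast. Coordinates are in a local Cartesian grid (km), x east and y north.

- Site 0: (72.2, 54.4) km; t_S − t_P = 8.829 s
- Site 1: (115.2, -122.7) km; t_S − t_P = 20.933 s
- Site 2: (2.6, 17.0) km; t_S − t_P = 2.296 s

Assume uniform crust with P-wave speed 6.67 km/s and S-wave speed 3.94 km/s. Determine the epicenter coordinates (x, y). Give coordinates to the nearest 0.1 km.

(-10.5, 34.8)

Distance from S−P lag: d = Δt · v_P v_S / (v_P − v_S) = Δt · (6.67·3.94)/(6.67−3.94) ≈ 9.6263·Δt.
So d_Site 0 = 84.99, d_Site 1 = 201.51, d_Site 2 = 22.10 km.
Circle about each station: (x − 72.2)² + (y − 54.4)² = 84.99²; (x − 115.2)² + (y + 122.7)² = 201.51²; (x − 2.6)² + (y − 17.0)² = 22.10².
Subtracting pairs of circle equations eliminates x²+y² and gives linear equations (the radical axes):
86.0 x − 354.2 y = -13228.85
-139.2 x − 74.8 y = -1141.55
Solving the 2×2 system: x ≈ -10.5, y ≈ 34.8 km.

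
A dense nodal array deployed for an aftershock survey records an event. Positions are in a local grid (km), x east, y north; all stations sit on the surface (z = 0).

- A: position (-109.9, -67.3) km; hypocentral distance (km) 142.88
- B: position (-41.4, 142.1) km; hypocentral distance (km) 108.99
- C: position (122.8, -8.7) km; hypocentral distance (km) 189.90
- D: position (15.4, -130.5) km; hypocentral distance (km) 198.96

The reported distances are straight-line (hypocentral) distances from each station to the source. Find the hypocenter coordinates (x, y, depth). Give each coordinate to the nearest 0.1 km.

(-49.1, 49.1, 56.3)

Each station gives a sphere (x−x_i)² + (y−y_i)² + z² = d_i² (stations at z=0).
Subtracting the A sphere from B and C: z² cancels, leaving linear equations in x and y:
137.0 x + 418.8 y = 13834.94
465.4 x + 117.2 y = -17099.09
Solving: x ≈ -49.105, y ≈ 49.098 km (keep extra digits for the depth step; rounded: -49.1, 49.1).
Then from the A sphere: z² = 142.88² − (x + 109.9)² − (y + 67.3)² with x = -49.105, y = 49.098, so z ≈ 56.304 ≈ 56.3 km.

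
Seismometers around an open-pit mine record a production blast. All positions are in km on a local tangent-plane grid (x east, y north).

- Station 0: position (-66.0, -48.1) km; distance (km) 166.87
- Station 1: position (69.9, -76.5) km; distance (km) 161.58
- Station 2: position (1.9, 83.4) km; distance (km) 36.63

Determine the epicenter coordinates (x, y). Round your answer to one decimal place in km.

(38.5, 82.0)

Circle about each station: (x + 66.0)² + (y + 48.1)² = 166.87²; (x − 69.9)² + (y + 76.5)² = 161.58²; (x − 1.9)² + (y − 83.4)² = 36.63².
Subtracting the Station 0 equation from the Station 1 and Station 2 equations removes the quadratic terms:
271.8 x − 56.8 y = 5806.15
135.8 x + 263.0 y = 26793.40
Solving the 2×2 system: x ≈ 38.5, y ≈ 82.0 km.
Check against Station 0 (with the unrounded x, y): √((x + 66.0)²+(y + 48.1)²) = 166.87 ≈ 166.87 km. ✓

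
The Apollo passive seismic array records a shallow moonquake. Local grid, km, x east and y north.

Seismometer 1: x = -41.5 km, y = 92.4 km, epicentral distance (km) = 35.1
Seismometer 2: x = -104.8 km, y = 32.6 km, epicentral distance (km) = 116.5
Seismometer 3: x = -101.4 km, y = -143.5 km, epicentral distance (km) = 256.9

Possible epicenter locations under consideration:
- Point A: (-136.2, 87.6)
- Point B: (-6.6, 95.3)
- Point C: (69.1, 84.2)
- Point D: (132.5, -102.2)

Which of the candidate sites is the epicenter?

For each candidate, compare |candidate − station| to the reported distance:
Point A: residuals Seismometer 1 59.7, Seismometer 2 53.2, Seismometer 3 23.2 → max 59.7 km
Point B: residuals Seismometer 1 0.1, Seismometer 2 0.0, Seismometer 3 0.0 → max 0.1 km
Point C: residuals Seismometer 1 75.8, Seismometer 2 64.9, Seismometer 3 27.6 → max 75.8 km
Point D: residuals Seismometer 1 225.9, Seismometer 2 156.4, Seismometer 3 19.4 → max 225.9 km
Only Point B has all residuals ≈ 0.

Point B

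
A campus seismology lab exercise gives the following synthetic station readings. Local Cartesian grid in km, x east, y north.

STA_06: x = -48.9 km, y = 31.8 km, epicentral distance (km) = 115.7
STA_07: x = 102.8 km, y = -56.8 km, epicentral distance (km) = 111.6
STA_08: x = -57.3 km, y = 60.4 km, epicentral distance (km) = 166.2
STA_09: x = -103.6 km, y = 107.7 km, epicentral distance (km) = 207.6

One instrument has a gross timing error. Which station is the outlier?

STA_08

Solve using three stations at a time. Using STA_06, STA_07, STA_09 (subtract circle equations pairwise → linear system) gives (x, y) ≈ (-7.2, -76.2).
Distances from that point to each station vs reported:
  STA_06: calculated 115.8 vs reported 115.7 → residual 0.1 km
  STA_07: calculated 111.7 vs reported 111.6 → residual 0.1 km
  STA_08: calculated 145.5 vs reported 166.2 → residual 20.7 km
  STA_09: calculated 207.6 vs reported 207.6 → residual 0.0 km
STA_06, STA_07, STA_09 are mutually consistent (residuals ≈ 0); STA_08 is off by 20.7 km.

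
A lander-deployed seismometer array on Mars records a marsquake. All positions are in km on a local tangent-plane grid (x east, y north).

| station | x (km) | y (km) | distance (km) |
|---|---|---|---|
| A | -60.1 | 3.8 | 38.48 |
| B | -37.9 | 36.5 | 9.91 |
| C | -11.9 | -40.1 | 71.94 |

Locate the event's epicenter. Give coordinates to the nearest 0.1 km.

(-31.2, 29.2)

Circle about each station: (x + 60.1)² + (y − 3.8)² = 38.48²; (x + 37.9)² + (y − 36.5)² = 9.91²; (x + 11.9)² + (y + 40.1)² = 71.94².
Subtracting pairs of circle equations eliminates x²+y² and gives linear equations (the radical axes):
44.4 x + 65.4 y = 524.71
96.4 x − 87.8 y = -5571.48
Solving the 2×2 system: x ≈ -31.2, y ≈ 29.2 km.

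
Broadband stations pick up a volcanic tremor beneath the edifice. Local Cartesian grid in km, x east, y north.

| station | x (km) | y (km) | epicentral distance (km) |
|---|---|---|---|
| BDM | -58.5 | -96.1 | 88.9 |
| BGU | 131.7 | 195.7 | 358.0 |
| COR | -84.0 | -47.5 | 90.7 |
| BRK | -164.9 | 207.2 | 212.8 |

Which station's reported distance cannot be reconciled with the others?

BDM

Solve using three stations at a time. Using BGU, COR, BRK (subtract circle equations pairwise → linear system) gives (x, y) ≈ (-164.3, -5.6).
Distances from that point to each station vs reported:
  BDM: calculated 139.3 vs reported 88.9 → residual 50.4 km
  BGU: calculated 358.0 vs reported 358.0 → residual 0.0 km
  COR: calculated 90.6 vs reported 90.7 → residual 0.1 km
  BRK: calculated 212.8 vs reported 212.8 → residual 0.0 km
BGU, COR, BRK are mutually consistent (residuals ≈ 0); BDM is off by 50.4 km.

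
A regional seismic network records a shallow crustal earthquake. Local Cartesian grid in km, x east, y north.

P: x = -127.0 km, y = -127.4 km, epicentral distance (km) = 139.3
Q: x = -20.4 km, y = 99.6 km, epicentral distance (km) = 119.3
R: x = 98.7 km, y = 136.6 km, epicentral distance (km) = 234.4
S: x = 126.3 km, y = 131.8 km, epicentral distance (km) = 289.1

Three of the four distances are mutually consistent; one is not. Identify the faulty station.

S

Solve using three stations at a time. Using P, Q, R (subtract circle equations pairwise → linear system) gives (x, y) ≈ (-97.8, 8.8).
Distances from that point to each station vs reported:
  P: calculated 139.3 vs reported 139.3 → residual 0.0 km
  Q: calculated 119.3 vs reported 119.3 → residual 0.0 km
  R: calculated 234.4 vs reported 234.4 → residual 0.0 km
  S: calculated 255.6 vs reported 289.1 → residual 33.5 km
P, Q, R are mutually consistent (residuals ≈ 0); S is off by 33.5 km.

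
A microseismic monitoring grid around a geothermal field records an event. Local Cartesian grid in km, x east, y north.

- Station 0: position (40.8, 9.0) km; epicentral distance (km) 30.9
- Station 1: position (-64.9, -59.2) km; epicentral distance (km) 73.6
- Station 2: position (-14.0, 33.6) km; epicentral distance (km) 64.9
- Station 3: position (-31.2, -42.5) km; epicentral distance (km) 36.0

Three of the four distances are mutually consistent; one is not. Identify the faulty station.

Solve using three stations at a time. Using Station 1, Station 2, Station 3 (subtract circle equations pairwise → linear system) gives (x, y) ≈ (2.4, -29.3).
Distances from that point to each station vs reported:
  Station 0: calculated 54.2 vs reported 30.9 → residual 23.3 km
  Station 1: calculated 73.7 vs reported 73.6 → residual 0.1 km
  Station 2: calculated 65.0 vs reported 64.9 → residual 0.1 km
  Station 3: calculated 36.1 vs reported 36.0 → residual 0.1 km
Station 1, Station 2, Station 3 are mutually consistent (residuals ≈ 0); Station 0 is off by 23.3 km.

Station 0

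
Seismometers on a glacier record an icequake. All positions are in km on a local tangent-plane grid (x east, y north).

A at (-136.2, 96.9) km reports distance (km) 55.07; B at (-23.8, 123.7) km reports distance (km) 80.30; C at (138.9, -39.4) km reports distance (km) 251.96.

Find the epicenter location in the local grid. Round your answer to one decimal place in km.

Circle about each station: (x + 136.2)² + (y − 96.9)² = 55.07²; (x + 23.8)² + (y − 123.7)² = 80.30²; (x − 138.9)² + (y + 39.4)² = 251.96².
Subtracting the A equation from the B and C equations removes the quadratic terms:
224.8 x + 53.6 y = -15487.31
550.2 x − 272.6 y = -67545.62
Solving the 2×2 system: x ≈ -86.4, y ≈ 73.4 km.

x ≈ -86.4 km, y ≈ 73.4 km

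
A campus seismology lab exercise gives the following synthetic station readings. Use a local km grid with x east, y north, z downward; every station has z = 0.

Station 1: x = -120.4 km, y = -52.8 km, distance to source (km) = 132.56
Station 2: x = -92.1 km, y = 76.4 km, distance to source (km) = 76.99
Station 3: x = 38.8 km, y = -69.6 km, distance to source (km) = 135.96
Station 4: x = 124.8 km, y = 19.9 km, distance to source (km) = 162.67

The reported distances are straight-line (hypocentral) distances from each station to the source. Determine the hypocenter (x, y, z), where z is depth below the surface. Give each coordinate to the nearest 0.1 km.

x ≈ -32.9 km, y ≈ 40.8 km, depth ≈ 34.0 km

Each station gives a sphere (x−x_i)² + (y−y_i)² + z² = d_i² (stations at z=0).
Subtracting the Station 1 sphere from Station 2 and Station 3: z² cancels, leaving linear equations in x and y:
56.6 x + 258.4 y = 8680.06
318.4 x − 33.6 y = -11847.37
Solving: x ≈ -32.904, y ≈ 40.799 km (keep extra digits for the depth step; rounded: -32.9, 40.8).
Then from the Station 1 sphere: z² = 132.56² − (x + 120.4)² − (y + 52.8)² with x = -32.904, y = 40.799, so z ≈ 33.998 ≈ 34.0 km.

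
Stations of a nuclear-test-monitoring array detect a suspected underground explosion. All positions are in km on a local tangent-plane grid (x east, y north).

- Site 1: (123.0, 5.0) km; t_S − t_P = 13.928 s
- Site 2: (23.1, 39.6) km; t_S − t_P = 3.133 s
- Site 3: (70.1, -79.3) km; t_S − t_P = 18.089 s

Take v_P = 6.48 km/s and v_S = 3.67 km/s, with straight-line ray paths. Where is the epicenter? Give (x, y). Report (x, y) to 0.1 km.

Distance from S−P lag: d = Δt · v_P v_S / (v_P − v_S) = Δt · (6.48·3.67)/(6.48−3.67) ≈ 8.4632·Δt.
So d_Site 1 = 117.88, d_Site 2 = 26.52, d_Site 3 = 153.09 km.
Circle about each station: (x − 123.0)² + (y − 5.0)² = 117.88²; (x − 23.1)² + (y − 39.6)² = 26.52²; (x − 70.1)² + (y + 79.3)² = 153.09².
Subtracting the Site 1 equation from the Site 2 and Site 3 equations removes the quadratic terms:
-199.8 x + 69.2 y = 140.15
-105.8 x − 168.6 y = -13492.35
Solving the 2×2 system: x ≈ 22.2, y ≈ 66.1 km.

(22.2, 66.1)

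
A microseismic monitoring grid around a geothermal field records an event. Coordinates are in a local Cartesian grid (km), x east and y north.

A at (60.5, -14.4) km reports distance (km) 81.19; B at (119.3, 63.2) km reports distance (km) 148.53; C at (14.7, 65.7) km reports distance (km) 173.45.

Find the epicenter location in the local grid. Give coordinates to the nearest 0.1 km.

101.8 km east, -84.3 km north

Circle about each station: (x − 60.5)² + (y + 14.4)² = 81.19²; (x − 119.3)² + (y − 63.2)² = 148.53²; (x − 14.7)² + (y − 65.7)² = 173.45².
Subtracting the A equation from the B and C equations removes the quadratic terms:
117.6 x + 155.2 y = -1110.22
-91.6 x + 160.2 y = -22828.12
Solving the 2×2 system: x ≈ 101.8, y ≈ -84.3 km.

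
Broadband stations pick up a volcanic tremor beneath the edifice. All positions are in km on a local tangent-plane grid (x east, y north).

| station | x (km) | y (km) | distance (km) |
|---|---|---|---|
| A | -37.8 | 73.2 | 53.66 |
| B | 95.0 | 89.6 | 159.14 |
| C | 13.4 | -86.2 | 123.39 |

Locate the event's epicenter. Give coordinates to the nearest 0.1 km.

Circle about each station: (x + 37.8)² + (y − 73.2)² = 53.66²; (x − 95.0)² + (y − 89.6)² = 159.14²; (x − 13.4)² + (y + 86.2)² = 123.39².
Subtracting the A equation from the B and C equations removes the quadratic terms:
265.6 x + 32.8 y = -12180.06
102.4 x − 318.8 y = -11522.78
Solving the 2×2 system: x ≈ -48.4, y ≈ 20.6 km.

(-48.4, 20.6)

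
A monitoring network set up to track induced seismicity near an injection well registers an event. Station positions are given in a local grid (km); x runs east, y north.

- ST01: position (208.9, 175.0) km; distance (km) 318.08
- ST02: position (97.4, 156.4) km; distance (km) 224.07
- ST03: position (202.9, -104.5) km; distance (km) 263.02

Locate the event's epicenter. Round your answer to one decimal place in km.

-45.0 km east, -16.6 km north

Circle about each station: (x − 208.9)² + (y − 175.0)² = 318.08²; (x − 97.4)² + (y − 156.4)² = 224.07²; (x − 202.9)² + (y + 104.5)² = 263.02².
Subtracting the ST01 equation from the ST02 and ST03 equations removes the quadratic terms:
-223.0 x − 37.2 y = 10651.03
-12.0 x − 559.0 y = 9819.82
Solving the 2×2 system: x ≈ -45.0, y ≈ -16.6 km.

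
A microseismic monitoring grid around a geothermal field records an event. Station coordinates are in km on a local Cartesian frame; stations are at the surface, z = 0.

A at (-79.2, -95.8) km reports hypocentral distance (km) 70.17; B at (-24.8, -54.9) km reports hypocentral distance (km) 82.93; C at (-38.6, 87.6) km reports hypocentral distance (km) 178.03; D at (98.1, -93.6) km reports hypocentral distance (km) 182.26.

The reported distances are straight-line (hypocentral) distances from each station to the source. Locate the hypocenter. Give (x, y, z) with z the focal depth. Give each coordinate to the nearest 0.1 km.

(-70.6, -74.5, 66.3)

Each station gives a sphere (x−x_i)² + (y−y_i)² + z² = d_i² (stations at z=0).
Subtracting the A sphere from B and C: z² cancels, leaving linear equations in x and y:
108.8 x + 81.8 y = -13774.79
81.2 x + 366.8 y = -33057.41
Solving: x ≈ -70.598, y ≈ -74.495 km (keep extra digits for the depth step; rounded: -70.6, -74.5).
Then from the A sphere: z² = 70.17² − (x + 79.2)² − (y + 95.8)² with x = -70.598, y = -74.495, so z ≈ 66.302 ≈ 66.3 km.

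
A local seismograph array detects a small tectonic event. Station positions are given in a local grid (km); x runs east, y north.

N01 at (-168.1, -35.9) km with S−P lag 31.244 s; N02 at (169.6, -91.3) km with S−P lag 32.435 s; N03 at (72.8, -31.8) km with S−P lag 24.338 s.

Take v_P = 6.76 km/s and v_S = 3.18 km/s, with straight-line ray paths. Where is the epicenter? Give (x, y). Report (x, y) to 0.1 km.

Distance from S−P lag: d = Δt · v_P v_S / (v_P − v_S) = Δt · (6.76·3.18)/(6.76−3.18) ≈ 6.0047·Δt.
So d_N01 = 187.61, d_N02 = 194.76, d_N03 = 146.14 km.
Circle about each station: (x + 168.1)² + (y + 35.9)² = 187.61²; (x − 169.6)² + (y + 91.3)² = 194.76²; (x − 72.8)² + (y + 31.8)² = 146.14².
Subtracting the N01 equation from the N02 and N03 equations removes the quadratic terms:
675.4 x − 110.8 y = 4819.48
481.8 x + 8.2 y = -9394.73
Solving the 2×2 system: x ≈ -17.0, y ≈ -147.1 km.

(-17.0, -147.1)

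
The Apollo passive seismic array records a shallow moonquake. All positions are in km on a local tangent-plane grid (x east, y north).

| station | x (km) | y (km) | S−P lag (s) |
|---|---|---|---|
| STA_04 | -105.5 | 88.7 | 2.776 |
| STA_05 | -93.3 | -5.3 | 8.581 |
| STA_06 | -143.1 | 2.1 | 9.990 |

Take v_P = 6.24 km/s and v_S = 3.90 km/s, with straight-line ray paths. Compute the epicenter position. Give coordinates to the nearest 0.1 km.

(-77.3, 82.5)

Distance from S−P lag: d = Δt · v_P v_S / (v_P − v_S) = Δt · (6.24·3.90)/(6.24−3.90) ≈ 10.4000·Δt.
So d_STA_04 = 28.87, d_STA_05 = 89.24, d_STA_06 = 103.90 km.
Circle about each station: (x + 105.5)² + (y − 88.7)² = 28.87²; (x + 93.3)² + (y + 5.3)² = 89.24²; (x + 143.1)² + (y − 2.1)² = 103.90².
Subtracting pairs of circle equations eliminates x²+y² and gives linear equations (the radical axes):
24.4 x − 188.0 y = -17395.26
-75.2 x − 173.2 y = -8477.65
Solving the 2×2 system: x ≈ -77.3, y ≈ 82.5 km.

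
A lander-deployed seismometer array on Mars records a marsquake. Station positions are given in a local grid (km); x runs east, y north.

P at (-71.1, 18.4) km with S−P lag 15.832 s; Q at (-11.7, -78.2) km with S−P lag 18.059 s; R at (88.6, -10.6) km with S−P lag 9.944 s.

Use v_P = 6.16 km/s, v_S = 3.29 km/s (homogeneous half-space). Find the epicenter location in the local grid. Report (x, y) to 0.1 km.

Distance from S−P lag: d = Δt · v_P v_S / (v_P − v_S) = Δt · (6.16·3.29)/(6.16−3.29) ≈ 7.0615·Δt.
So d_P = 111.80, d_Q = 127.52, d_R = 70.22 km.
Circle about each station: (x + 71.1)² + (y − 18.4)² = 111.80²; (x + 11.7)² + (y + 78.2)² = 127.52²; (x − 88.6)² + (y + 10.6)² = 70.22².
Subtracting the P equation from the Q and R equations removes the quadratic terms:
118.8 x − 193.2 y = -2903.75
319.4 x − 58.0 y = 10136.94
Solving the 2×2 system: x ≈ 38.8, y ≈ 38.9 km.
Check against P (with the unrounded x, y): √((x + 71.1)²+(y − 18.4)²) = 111.79 ≈ 111.80 km. ✓

38.8 km east, 38.9 km north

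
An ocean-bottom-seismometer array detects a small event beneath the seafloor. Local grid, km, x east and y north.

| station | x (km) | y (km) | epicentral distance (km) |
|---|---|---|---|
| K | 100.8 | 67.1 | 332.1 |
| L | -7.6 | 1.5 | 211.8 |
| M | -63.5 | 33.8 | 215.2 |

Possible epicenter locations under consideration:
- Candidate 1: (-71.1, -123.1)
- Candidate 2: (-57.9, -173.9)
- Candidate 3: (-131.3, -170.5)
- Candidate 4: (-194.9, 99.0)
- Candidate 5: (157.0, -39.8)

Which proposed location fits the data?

Candidate 3

For each candidate, compare |candidate − station| to the reported distance:
Candidate 1: residuals K 75.7, L 72.0, M 58.1 → max 75.7 km
Candidate 2: residuals K 43.5, L 29.3, M 7.4 → max 43.5 km
Candidate 3: residuals K 0.1, L 0.1, M 0.1 → max 0.1 km
Candidate 4: residuals K 34.7, L 0.6, M 68.5 → max 68.5 km
Candidate 5: residuals K 211.3, L 42.1, M 17.3 → max 211.3 km
Only Candidate 3 has all residuals ≈ 0.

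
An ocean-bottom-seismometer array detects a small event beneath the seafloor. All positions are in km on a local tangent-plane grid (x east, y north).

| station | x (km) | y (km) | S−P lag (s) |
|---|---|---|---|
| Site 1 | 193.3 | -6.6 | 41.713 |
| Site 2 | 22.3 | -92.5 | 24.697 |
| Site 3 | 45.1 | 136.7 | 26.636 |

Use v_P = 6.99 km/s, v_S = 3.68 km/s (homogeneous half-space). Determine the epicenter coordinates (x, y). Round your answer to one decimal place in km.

Distance from S−P lag: d = Δt · v_P v_S / (v_P − v_S) = Δt · (6.99·3.68)/(6.99−3.68) ≈ 7.7714·Δt.
So d_Site 1 = 324.17, d_Site 2 = 191.93, d_Site 3 = 207.00 km.
Circle about each station: (x − 193.3)² + (y + 6.6)² = 324.17²; (x − 22.3)² + (y + 92.5)² = 191.93²; (x − 45.1)² + (y − 136.7)² = 207.00².
Subtracting pairs of circle equations eliminates x²+y² and gives linear equations (the radical axes):
-342.0 x − 171.8 y = 39894.15
-296.4 x + 286.6 y = 45549.64
Solving the 2×2 system: x ≈ -129.3, y ≈ 25.2 km.

x ≈ -129.3 km, y ≈ 25.2 km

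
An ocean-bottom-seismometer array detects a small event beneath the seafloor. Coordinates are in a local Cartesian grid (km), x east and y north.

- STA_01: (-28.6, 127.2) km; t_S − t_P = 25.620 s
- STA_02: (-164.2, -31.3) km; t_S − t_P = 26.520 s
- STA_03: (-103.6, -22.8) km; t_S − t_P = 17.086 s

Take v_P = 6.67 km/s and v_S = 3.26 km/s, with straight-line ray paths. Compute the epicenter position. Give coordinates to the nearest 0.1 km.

Distance from S−P lag: d = Δt · v_P v_S / (v_P − v_S) = Δt · (6.67·3.26)/(6.67−3.26) ≈ 6.3766·Δt.
So d_STA_01 = 163.37, d_STA_02 = 169.11, d_STA_03 = 108.95 km.
Circle about each station: (x + 28.6)² + (y − 127.2)² = 163.37²; (x + 164.2)² + (y + 31.3)² = 169.11²; (x + 103.6)² + (y + 22.8)² = 108.95².
Subtracting pairs of circle equations eliminates x²+y² and gives linear equations (the radical axes):
-271.2 x − 317.0 y = 9035.09
-150.0 x − 300.0 y = 9074.65
Solving the 2×2 system: x ≈ 4.9, y ≈ -32.7 km.
Check against STA_01 (with the unrounded x, y): √((x + 28.6)²+(y − 127.2)²) = 163.38 ≈ 163.37 km. ✓

(4.9, -32.7)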